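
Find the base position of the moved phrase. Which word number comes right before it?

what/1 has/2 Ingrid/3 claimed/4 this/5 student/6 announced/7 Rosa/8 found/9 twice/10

9

The displaced element is "what" (word 1).
It is linked across 2 clause boundaries (Ø → Ø).
It functions as the direct object of "found", so the gap sits immediately after word 9 ("found").
Base order: Ingrid has claimed this student announced Rosa found what twice.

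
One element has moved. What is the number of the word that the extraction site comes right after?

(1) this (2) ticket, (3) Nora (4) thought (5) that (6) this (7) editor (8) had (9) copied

9

The displaced element is "this ticket" (word 2).
It is linked across 1 clause boundary (that).
It functions as the direct object of "copied", so the gap sits immediately after word 9 ("copied").
Base order: Nora thought that this editor had copied this ticket.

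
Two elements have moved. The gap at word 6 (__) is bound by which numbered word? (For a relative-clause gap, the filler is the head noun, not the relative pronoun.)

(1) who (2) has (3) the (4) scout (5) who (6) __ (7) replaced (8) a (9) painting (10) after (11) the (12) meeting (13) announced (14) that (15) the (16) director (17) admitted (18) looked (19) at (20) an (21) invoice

4

The marked gap is inside the relative clause, the subject of "replaced".
Its filler is the head noun "scout" (via "who"), at word 4.
(The other dependency links word 1 to a gap after word 17.)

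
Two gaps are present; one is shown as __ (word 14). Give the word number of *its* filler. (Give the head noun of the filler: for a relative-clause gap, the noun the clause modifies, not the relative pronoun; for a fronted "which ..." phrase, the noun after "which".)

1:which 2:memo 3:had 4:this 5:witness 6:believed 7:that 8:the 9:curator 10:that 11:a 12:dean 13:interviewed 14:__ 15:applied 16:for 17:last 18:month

The marked gap is inside the relative clause, the direct object of "interviewed".
Its filler is the head noun "curator" (via "that"), at word 9.
(The other dependency links word 2 to a gap after word 16.)

9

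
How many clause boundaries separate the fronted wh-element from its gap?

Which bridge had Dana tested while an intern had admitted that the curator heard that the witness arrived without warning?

"which bridge" originates inside the matrix clause — no clause boundary is crossed.

0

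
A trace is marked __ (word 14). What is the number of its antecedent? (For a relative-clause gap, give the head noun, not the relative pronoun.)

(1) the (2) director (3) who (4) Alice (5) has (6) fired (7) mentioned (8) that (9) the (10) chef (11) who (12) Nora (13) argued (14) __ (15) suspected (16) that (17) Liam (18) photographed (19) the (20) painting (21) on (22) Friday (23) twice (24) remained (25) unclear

The gap at 14 is the subject of "suspected", inside a relative clause.
The relative pronoun is "who" (word 11); it is bound by the head noun immediately before it.
Its filler is the head noun "chef", at word 10.

10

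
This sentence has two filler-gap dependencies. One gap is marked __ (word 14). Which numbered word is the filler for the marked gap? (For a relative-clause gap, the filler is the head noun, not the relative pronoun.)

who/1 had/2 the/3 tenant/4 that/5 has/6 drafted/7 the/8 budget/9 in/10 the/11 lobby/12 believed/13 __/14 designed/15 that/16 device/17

1

The marked gap is the subject of "designed".
Its filler is the fronted wh-phrase "who", at word 1.
(The other dependency links word 4 to a gap after word 5.)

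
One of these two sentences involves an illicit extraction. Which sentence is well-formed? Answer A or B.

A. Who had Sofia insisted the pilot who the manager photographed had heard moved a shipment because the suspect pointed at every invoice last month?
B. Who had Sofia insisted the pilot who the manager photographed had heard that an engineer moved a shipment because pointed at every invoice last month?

A

In B, the wh-phrase is extracted from inside an adjunct island (introduced by "because"), which blocks movement.
In A, the extraction path crosses only that-complement boundaries, which are transparent.
So A is grammatical.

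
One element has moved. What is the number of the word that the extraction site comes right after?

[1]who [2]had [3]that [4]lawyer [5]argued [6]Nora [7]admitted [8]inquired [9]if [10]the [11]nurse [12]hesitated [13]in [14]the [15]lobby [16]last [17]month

7

The displaced element is "who" (word 1).
It is linked across 2 clause boundaries (Ø → Ø).
It functions as the subject of "inquired", so the gap sits immediately after word 7 ("admitted").
Base order: That lawyer had argued Nora admitted that who inquired if the nurse hesitated in the lobby last month.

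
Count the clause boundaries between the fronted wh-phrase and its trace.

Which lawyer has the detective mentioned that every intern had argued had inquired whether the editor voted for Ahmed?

2

"which lawyer" is extracted from the subject of "inquired".
Boundaries crossed, outermost first: [that], [Ø] — 2 in total.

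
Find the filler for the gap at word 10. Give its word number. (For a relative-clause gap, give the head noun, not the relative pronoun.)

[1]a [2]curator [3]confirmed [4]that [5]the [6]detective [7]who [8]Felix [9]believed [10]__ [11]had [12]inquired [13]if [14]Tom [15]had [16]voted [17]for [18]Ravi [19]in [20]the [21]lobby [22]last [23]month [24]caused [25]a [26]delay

6

The gap at 10 is the subject of "inquired", inside a relative clause.
The relative pronoun is "who" (word 7); it is bound by the head noun immediately before it.
Its filler is the head noun "detective", at word 6.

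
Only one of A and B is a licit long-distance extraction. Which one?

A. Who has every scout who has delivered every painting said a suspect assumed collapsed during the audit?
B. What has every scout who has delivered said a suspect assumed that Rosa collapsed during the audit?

A

In B, the wh-phrase is extracted from inside a complex-NP island (relative clause) (introduced by "who"), which blocks movement.
In A, the extraction path crosses only that-complement boundaries, which are transparent.
So A is grammatical.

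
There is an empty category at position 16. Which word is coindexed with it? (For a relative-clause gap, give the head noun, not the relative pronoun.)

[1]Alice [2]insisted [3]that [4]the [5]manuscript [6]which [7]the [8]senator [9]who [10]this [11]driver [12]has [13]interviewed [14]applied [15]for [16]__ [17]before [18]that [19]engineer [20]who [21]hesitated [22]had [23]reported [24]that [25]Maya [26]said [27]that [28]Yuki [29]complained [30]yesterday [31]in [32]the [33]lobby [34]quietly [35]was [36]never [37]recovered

5

The gap at 16 is the prepositional object of "applied", inside a relative clause.
The relative pronoun is "which" (word 6); it is bound by the head noun immediately before it.
Its filler is the head noun "manuscript", at word 5.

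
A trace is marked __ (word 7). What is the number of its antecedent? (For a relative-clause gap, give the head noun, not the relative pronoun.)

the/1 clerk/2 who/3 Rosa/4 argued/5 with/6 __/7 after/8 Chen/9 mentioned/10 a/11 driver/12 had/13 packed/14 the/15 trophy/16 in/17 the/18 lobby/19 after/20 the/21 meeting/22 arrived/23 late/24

2

The gap at 7 is the prepositional object of "argued", inside a relative clause.
The relative pronoun is "who" (word 3); it is bound by the head noun immediately before it.
Its filler is the head noun "clerk", at word 2.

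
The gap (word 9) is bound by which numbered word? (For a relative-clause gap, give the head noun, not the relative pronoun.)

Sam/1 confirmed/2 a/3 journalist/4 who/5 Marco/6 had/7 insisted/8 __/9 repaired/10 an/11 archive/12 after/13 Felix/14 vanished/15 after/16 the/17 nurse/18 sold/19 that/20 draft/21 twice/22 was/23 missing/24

4

The gap at 9 is the subject of "repaired", inside a relative clause.
The relative pronoun is "who" (word 5); it is bound by the head noun immediately before it.
Its filler is the head noun "journalist", at word 4.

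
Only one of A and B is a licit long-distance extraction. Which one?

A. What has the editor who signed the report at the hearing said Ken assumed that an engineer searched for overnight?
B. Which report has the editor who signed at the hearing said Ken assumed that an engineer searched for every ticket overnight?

In B, the wh-phrase is extracted from inside a complex-NP island (relative clause) (introduced by "who"), which blocks movement.
In A, the extraction path crosses only that-complement boundaries, which are transparent.
So A is grammatical.

A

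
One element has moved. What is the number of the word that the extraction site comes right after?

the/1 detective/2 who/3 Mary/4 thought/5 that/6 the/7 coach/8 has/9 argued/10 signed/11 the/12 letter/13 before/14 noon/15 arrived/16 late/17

10

The displaced element is "the detective" (word 2).
It is linked across 2 clause boundaries (that → Ø).
It functions as the subject of "signed", so the gap sits immediately after word 10 ("argued").
Base order: Mary thought that the coach has argued that the detective signed the letter before noon.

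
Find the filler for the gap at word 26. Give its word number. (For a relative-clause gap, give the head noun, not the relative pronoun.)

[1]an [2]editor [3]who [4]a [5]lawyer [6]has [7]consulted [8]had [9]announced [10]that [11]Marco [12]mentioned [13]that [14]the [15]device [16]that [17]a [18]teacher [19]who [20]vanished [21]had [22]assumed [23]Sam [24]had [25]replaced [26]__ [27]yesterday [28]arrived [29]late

The gap at 26 is the object of "replaced", inside a relative clause.
The relative pronoun is "that" (word 16); it is bound by the head noun immediately before it.
Its filler is the head noun "device", at word 15.

15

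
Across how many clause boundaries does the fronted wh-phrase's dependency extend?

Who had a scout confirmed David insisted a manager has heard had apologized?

3

"who" is extracted from the subject of "apologized".
Boundaries crossed, outermost first: [Ø], [Ø], [Ø] — 3 in total.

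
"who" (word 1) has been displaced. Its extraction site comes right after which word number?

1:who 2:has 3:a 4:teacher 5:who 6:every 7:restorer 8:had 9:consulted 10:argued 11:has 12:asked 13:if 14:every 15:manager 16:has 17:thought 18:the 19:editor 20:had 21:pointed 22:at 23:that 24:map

The displaced element is "who" (word 1).
It is linked across 1 clause boundary (Ø).
It functions as the subject of "asked", so the gap sits immediately after word 10 ("argued").
Base order: A teacher who every restorer had consulted has argued that who has asked if every manager has thought the editor had pointed at that map.

10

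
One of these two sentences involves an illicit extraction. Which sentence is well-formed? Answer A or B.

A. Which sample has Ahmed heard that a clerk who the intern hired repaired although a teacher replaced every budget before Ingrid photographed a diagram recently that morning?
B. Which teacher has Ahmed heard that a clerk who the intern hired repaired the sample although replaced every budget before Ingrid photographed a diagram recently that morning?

In B, the wh-phrase is extracted from inside an adjunct island (introduced by "although"), which blocks movement.
In A, the extraction path crosses only that-complement boundaries, which are transparent.
So A is grammatical.

A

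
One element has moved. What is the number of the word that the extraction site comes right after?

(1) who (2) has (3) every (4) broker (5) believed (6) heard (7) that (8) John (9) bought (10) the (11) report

The displaced element is "who" (word 1).
It is linked across 1 clause boundary (Ø).
It functions as the subject of "heard", so the gap sits immediately after word 5 ("believed").
Base order: Every broker has believed that who heard that John bought the report.

5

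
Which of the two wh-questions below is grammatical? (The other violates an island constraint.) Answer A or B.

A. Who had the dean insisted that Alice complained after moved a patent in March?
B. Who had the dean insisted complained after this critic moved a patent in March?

B

In A, the wh-phrase is extracted from inside an adjunct island (introduced by "after"), which blocks movement.
In B, the extraction path crosses only that-complement boundaries, which are transparent.
So B is grammatical.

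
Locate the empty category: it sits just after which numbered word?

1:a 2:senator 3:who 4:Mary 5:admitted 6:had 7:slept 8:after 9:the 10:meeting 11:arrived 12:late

The displaced element is "a senator" (word 2).
It is linked across 1 clause boundary (Ø).
It functions as the subject of "slept", so the gap sits immediately after word 5 ("admitted").
Base order: Mary admitted a senator had slept after the meeting.

5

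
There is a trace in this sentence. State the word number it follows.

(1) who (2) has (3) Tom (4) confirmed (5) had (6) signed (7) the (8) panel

The displaced element is "who" (word 1).
It is linked across 1 clause boundary (Ø).
It functions as the subject of "signed", so the gap sits immediately after word 4 ("confirmed").
Base order: Tom has confirmed that who had signed the panel.

4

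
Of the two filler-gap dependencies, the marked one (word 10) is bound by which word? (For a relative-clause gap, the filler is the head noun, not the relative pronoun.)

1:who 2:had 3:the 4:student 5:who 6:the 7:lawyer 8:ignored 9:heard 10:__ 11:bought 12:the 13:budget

1

The marked gap is the subject of "bought".
Its filler is the fronted wh-phrase "who", at word 1.
(The other dependency links word 4 to a gap after word 8.)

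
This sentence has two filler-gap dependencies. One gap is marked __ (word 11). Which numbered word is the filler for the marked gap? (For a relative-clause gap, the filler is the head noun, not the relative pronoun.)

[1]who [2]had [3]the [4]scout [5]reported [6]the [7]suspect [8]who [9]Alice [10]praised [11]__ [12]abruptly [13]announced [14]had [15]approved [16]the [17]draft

7

The marked gap is inside the relative clause, the direct object of "praised".
Its filler is the head noun "suspect" (via "who"), at word 7.
(The other dependency links word 1 to a gap after word 13.)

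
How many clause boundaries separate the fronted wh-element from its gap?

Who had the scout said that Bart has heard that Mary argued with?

"who" is extracted from the PP object of "argued".
Boundaries crossed, outermost first: [that], [that] — 2 in total.

2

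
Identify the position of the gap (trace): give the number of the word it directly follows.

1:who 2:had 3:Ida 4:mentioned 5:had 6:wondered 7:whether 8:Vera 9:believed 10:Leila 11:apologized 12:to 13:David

The displaced element is "who" (word 1).
It is linked across 1 clause boundary (Ø).
It functions as the subject of "wondered", so the gap sits immediately after word 4 ("mentioned").
Base order: Ida had mentioned that who had wondered whether Vera believed Leila apologized to David.

4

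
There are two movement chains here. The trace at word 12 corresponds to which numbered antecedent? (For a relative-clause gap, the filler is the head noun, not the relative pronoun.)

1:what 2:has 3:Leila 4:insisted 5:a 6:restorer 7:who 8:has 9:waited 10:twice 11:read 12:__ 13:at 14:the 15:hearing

1

The marked gap is the direct object of "read".
Its filler is the fronted wh-phrase "what", at word 1.
(The other dependency links word 6 to a gap after word 7.)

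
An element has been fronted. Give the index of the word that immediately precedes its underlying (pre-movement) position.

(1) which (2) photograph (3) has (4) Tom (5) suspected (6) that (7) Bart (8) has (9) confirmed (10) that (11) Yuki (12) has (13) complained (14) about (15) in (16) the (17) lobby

The displaced element is "which photograph" (word 2).
It is linked across 2 clause boundaries (that → that).
It functions as the object of the preposition "about" of "complained", so the gap sits immediately after word 14 ("about").
Base order: Tom has suspected that Bart has confirmed that Yuki has complained about which photograph in the lobby.

14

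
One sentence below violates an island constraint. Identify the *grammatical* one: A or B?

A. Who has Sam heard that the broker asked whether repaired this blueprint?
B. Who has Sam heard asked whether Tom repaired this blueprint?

B

In A, the wh-phrase is extracted from inside a wh-island (introduced by "whether"), which blocks movement.
In B, the extraction path crosses only that-complement boundaries, which are transparent.
So B is grammatical.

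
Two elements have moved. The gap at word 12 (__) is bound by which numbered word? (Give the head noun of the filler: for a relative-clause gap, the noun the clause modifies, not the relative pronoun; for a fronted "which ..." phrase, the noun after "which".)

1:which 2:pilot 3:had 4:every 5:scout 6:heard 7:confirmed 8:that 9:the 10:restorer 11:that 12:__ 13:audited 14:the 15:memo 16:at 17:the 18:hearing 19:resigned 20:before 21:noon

The marked gap is inside the relative clause, the subject of "audited".
Its filler is the head noun "restorer" (via "that"), at word 10.
(The other dependency links word 2 to a gap after word 6.)

10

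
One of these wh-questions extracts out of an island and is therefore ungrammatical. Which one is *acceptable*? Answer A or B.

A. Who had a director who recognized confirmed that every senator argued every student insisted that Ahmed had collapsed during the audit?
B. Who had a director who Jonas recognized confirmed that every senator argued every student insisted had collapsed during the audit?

In A, the wh-phrase is extracted from inside a complex-NP island (relative clause) (introduced by "who"), which blocks movement.
In B, the extraction path crosses only that-complement boundaries, which are transparent.
So B is grammatical.

B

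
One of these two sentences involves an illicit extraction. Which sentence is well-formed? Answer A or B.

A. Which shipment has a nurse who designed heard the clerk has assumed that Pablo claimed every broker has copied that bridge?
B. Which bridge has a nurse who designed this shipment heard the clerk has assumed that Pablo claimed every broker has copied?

In A, the wh-phrase is extracted from inside a complex-NP island (relative clause) (introduced by "who"), which blocks movement.
In B, the extraction path crosses only that-complement boundaries, which are transparent.
So B is grammatical.

B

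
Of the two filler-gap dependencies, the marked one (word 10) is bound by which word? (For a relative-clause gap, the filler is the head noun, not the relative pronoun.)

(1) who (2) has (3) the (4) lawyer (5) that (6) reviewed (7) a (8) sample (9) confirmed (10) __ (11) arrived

The marked gap is the subject of "arrived".
Its filler is the fronted wh-phrase "who", at word 1.
(The other dependency links word 4 to a gap after word 5.)

1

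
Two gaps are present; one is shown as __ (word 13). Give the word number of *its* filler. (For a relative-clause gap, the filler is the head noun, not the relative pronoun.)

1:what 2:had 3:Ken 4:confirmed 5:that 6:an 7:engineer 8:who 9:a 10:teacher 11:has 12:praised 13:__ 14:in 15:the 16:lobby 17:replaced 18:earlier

7

The marked gap is inside the relative clause, the direct object of "praised".
Its filler is the head noun "engineer" (via "who"), at word 7.
(The other dependency links word 1 to a gap after word 17.)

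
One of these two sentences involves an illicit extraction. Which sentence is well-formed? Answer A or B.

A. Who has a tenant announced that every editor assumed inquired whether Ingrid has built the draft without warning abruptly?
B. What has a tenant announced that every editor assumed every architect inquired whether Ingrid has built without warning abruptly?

A

In B, the wh-phrase is extracted from inside a wh-island (introduced by "whether"), which blocks movement.
In A, the extraction path crosses only that-complement boundaries, which are transparent.
So A is grammatical.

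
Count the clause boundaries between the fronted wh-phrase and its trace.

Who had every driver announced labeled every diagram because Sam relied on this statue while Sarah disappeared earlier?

"who" is extracted from the subject of "labeled".
Boundaries crossed, outermost first: [Ø] — 1 in total.

1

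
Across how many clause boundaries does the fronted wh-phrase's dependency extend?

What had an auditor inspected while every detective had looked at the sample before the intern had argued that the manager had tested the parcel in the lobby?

"what" originates inside the matrix clause — no clause boundary is crossed.

0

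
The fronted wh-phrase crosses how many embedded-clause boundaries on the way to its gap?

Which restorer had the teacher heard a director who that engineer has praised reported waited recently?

"which restorer" is extracted from the subject of "waited".
Boundaries crossed, outermost first: [Ø], [Ø] — 2 in total.

2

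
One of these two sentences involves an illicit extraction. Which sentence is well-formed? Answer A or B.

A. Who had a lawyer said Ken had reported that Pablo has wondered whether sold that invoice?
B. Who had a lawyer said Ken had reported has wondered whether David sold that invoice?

In A, the wh-phrase is extracted from inside a wh-island (introduced by "whether"), which blocks movement.
In B, the extraction path crosses only that-complement boundaries, which are transparent.
So B is grammatical.

B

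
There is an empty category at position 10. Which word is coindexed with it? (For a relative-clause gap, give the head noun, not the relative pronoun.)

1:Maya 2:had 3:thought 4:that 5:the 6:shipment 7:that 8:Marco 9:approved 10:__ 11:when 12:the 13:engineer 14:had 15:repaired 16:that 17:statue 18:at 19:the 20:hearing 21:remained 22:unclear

The gap at 10 is the object of "approved", inside a relative clause.
The relative pronoun is "that" (word 7); it is bound by the head noun immediately before it.
Its filler is the head noun "shipment", at word 6.

6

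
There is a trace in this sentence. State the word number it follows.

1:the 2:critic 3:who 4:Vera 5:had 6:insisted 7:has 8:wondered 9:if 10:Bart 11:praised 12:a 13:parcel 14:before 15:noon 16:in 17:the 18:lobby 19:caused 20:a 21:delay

6

The displaced element is "the critic" (word 2).
It is linked across 1 clause boundary (Ø).
It functions as the subject of "wondered", so the gap sits immediately after word 6 ("insisted").
Base order: Vera had insisted that the critic has wondered if Bart praised a parcel before noon in the lobby.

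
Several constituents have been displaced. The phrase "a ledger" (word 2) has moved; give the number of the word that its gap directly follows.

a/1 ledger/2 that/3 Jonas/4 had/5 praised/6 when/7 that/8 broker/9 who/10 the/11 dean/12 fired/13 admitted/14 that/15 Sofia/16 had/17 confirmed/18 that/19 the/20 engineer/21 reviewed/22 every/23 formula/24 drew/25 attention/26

The displaced element is "a ledger" (word 2).
It functions as the direct object of "praised", so the gap sits immediately after word 6 ("praised").
Base order: Jonas had praised a ledger when that broker who the dean fired admitted that Sofia had confirmed that the engineer reviewed every formula.

6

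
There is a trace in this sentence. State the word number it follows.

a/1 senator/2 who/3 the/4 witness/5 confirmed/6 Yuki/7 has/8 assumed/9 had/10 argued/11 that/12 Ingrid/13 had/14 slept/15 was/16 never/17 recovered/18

The displaced element is "a senator" (word 2).
It is linked across 2 clause boundaries (Ø → Ø).
It functions as the subject of "argued", so the gap sits immediately after word 9 ("assumed").
Base order: The witness confirmed Yuki has assumed that a senator had argued that Ingrid had slept.

9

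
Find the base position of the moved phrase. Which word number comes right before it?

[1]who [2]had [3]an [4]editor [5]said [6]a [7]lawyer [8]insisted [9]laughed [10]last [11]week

8

The displaced element is "who" (word 1).
It is linked across 2 clause boundaries (Ø → Ø).
It functions as the subject of "laughed", so the gap sits immediately after word 8 ("insisted").
Base order: An editor had said a lawyer insisted that who laughed last week.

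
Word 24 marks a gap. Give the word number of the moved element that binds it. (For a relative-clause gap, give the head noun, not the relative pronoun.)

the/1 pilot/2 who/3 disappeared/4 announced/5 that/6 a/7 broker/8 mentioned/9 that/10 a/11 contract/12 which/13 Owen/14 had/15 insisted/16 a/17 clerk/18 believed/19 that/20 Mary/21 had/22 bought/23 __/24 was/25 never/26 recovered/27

The gap at 24 is the object of "bought", inside a relative clause.
The relative pronoun is "which" (word 13); it is bound by the head noun immediately before it.
Its filler is the head noun "contract", at word 12.

12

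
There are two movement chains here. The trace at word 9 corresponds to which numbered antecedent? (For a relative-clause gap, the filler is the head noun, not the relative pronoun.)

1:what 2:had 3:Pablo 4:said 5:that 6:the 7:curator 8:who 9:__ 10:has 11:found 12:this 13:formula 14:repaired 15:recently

The marked gap is inside the relative clause, the subject of "found".
Its filler is the head noun "curator" (via "who"), at word 7.
(The other dependency links word 1 to a gap after word 14.)

7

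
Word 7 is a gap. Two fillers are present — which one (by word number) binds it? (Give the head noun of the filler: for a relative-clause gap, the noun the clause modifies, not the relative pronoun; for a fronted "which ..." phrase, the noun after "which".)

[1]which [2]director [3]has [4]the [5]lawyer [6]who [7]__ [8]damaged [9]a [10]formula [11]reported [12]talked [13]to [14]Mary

5

The marked gap is inside the relative clause, the subject of "damaged".
Its filler is the head noun "lawyer" (via "who"), at word 5.
(The other dependency links word 2 to a gap after word 11.)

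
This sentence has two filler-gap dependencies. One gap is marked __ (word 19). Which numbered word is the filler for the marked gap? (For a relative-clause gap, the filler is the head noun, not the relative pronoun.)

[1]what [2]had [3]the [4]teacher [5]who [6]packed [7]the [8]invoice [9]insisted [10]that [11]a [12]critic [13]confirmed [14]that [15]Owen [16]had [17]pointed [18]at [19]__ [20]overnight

The marked gap is the object of the preposition "at" of "pointed".
Its filler is the fronted wh-phrase "what", at word 1.
(The other dependency links word 4 to a gap after word 5.)

1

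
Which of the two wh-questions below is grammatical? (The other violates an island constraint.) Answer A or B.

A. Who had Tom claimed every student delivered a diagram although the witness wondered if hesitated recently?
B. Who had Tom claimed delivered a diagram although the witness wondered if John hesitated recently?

In A, the wh-phrase is extracted from inside an adjunct island (introduced by "although"), which blocks movement.
In B, the extraction path crosses only that-complement boundaries, which are transparent.
So B is grammatical.

B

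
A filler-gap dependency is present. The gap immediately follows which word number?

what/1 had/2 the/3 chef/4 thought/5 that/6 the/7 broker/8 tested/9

9

The displaced element is "what" (word 1).
It is linked across 1 clause boundary (that).
It functions as the direct object of "tested", so the gap sits immediately after word 9 ("tested").
Base order: The chef had thought that the broker tested what.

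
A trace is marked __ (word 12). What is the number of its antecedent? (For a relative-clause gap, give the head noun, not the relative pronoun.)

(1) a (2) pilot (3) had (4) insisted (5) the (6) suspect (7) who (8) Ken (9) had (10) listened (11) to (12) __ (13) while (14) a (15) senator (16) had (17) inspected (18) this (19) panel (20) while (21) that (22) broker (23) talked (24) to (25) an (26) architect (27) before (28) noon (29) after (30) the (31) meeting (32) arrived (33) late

The gap at 12 is the prepositional object of "listened", inside a relative clause.
The relative pronoun is "who" (word 7); it is bound by the head noun immediately before it.
Its filler is the head noun "suspect", at word 6.

6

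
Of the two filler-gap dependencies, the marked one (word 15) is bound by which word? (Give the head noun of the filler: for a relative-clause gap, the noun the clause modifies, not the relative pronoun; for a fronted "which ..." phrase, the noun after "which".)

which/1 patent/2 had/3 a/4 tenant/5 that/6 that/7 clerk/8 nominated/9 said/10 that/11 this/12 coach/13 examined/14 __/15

2

The marked gap is the direct object of "examined".
Its filler is the fronted wh-phrase "which patent", at word 2.
(The other dependency links word 5 to a gap after word 9.)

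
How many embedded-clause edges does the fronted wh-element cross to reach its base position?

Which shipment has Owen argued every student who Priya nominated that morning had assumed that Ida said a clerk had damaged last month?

3

"which shipment" is extracted from the object of "damaged".
Boundaries crossed, outermost first: [Ø], [that], [Ø] — 3 in total.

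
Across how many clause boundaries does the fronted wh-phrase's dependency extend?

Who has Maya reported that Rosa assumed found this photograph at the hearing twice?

"who" is extracted from the subject of "found".
Boundaries crossed, outermost first: [that], [Ø] — 2 in total.

2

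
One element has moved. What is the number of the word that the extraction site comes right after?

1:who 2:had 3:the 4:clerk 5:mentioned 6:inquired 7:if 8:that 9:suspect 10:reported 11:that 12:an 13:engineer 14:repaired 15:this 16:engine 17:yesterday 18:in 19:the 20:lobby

The displaced element is "who" (word 1).
It is linked across 1 clause boundary (Ø).
It functions as the subject of "inquired", so the gap sits immediately after word 5 ("mentioned").
Base order: The clerk had mentioned that who inquired if that suspect reported that an engineer repaired this engine yesterday in the lobby.

5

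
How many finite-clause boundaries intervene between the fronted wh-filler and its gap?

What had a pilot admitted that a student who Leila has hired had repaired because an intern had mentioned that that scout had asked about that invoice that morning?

"what" is extracted from the object of "repaired".
Boundaries crossed, outermost first: [that] — 1 in total.

1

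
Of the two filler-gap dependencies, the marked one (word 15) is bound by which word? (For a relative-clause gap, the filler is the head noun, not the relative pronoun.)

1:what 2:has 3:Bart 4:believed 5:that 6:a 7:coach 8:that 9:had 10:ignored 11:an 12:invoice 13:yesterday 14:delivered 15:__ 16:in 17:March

1

The marked gap is the direct object of "delivered".
Its filler is the fronted wh-phrase "what", at word 1.
(The other dependency links word 7 to a gap after word 8.)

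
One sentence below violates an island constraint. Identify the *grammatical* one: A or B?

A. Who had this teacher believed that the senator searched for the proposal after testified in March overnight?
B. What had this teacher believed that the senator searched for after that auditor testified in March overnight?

In A, the wh-phrase is extracted from inside an adjunct island (introduced by "after"), which blocks movement.
In B, the extraction path crosses only that-complement boundaries, which are transparent.
So B is grammatical.

B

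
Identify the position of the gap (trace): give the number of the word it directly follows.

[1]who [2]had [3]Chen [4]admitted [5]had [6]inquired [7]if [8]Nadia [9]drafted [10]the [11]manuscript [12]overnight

4

The displaced element is "who" (word 1).
It is linked across 1 clause boundary (Ø).
It functions as the subject of "inquired", so the gap sits immediately after word 4 ("admitted").
Base order: Chen had admitted that who had inquired if Nadia drafted the manuscript overnight.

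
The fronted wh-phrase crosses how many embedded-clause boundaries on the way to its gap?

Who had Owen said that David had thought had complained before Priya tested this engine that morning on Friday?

"who" is extracted from the subject of "complained".
Boundaries crossed, outermost first: [that], [Ø] — 2 in total.

2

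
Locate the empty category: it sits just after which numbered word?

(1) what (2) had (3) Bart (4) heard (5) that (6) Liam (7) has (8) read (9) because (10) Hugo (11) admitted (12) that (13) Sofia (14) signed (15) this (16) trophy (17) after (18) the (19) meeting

The displaced element is "what" (word 1).
It is linked across 1 clause boundary (that).
It functions as the direct object of "read", so the gap sits immediately after word 8 ("read").
Base order: Bart had heard that Liam has read what because Hugo admitted that Sofia signed this trophy after the meeting.

8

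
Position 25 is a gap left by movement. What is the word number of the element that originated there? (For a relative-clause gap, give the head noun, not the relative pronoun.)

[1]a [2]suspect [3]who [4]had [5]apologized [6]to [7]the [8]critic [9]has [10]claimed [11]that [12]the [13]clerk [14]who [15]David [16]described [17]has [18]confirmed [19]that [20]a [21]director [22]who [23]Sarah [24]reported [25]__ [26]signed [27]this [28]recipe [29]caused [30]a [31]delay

21

The gap at 25 is the subject of "signed", inside a relative clause.
The relative pronoun is "who" (word 22); it is bound by the head noun immediately before it.
Its filler is the head noun "director", at word 21.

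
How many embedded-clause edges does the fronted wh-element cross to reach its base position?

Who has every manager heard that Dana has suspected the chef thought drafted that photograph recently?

3

"who" is extracted from the subject of "drafted".
Boundaries crossed, outermost first: [that], [Ø], [Ø] — 3 in total.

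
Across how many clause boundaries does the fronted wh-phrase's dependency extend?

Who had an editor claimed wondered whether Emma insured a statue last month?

"who" is extracted from the subject of "wondered".
Boundaries crossed, outermost first: [Ø] — 1 in total.

1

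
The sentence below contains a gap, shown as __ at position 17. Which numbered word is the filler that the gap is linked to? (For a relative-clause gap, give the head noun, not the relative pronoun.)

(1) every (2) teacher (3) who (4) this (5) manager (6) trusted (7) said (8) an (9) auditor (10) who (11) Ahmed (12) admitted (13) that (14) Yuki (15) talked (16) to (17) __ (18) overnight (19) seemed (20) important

The gap at 17 is the prepositional object of "talked", inside a relative clause.
The relative pronoun is "who" (word 10); it is bound by the head noun immediately before it.
Its filler is the head noun "auditor", at word 9.

9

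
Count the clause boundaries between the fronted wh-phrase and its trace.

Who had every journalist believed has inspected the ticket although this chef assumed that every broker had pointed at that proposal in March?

"who" is extracted from the subject of "inspected".
Boundaries crossed, outermost first: [Ø] — 1 in total.

1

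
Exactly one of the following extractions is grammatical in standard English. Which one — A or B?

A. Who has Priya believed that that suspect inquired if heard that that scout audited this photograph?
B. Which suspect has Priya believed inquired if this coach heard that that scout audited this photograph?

B

In A, the wh-phrase is extracted from inside a wh-island (introduced by "if"), which blocks movement.
In B, the extraction path crosses only that-complement boundaries, which are transparent.
So B is grammatical.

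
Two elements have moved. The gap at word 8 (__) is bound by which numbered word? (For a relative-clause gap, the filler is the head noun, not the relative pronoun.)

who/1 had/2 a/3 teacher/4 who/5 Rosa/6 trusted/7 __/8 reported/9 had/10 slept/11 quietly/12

4

The marked gap is inside the relative clause, the direct object of "trusted".
Its filler is the head noun "teacher" (via "who"), at word 4.
(The other dependency links word 1 to a gap after word 9.)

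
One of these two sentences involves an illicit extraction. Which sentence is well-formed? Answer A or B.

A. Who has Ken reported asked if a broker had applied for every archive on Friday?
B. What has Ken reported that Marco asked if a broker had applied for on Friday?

A

In B, the wh-phrase is extracted from inside a wh-island (introduced by "if"), which blocks movement.
In A, the extraction path crosses only that-complement boundaries, which are transparent.
So A is grammatical.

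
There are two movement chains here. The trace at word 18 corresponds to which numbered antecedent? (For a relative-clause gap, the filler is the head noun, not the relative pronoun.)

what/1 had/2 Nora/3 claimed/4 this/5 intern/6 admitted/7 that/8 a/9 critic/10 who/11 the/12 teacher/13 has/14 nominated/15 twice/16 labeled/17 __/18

1

The marked gap is the direct object of "labeled".
Its filler is the fronted wh-phrase "what", at word 1.
(The other dependency links word 10 to a gap after word 15.)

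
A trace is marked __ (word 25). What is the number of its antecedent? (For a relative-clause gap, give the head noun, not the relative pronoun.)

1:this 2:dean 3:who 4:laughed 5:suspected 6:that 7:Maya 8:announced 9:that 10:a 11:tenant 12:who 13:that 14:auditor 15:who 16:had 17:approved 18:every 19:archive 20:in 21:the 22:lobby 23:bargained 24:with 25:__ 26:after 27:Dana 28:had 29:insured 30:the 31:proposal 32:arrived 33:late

The gap at 25 is the prepositional object of "bargained", inside a relative clause.
The relative pronoun is "who" (word 12); it is bound by the head noun immediately before it.
Its filler is the head noun "tenant", at word 11.

11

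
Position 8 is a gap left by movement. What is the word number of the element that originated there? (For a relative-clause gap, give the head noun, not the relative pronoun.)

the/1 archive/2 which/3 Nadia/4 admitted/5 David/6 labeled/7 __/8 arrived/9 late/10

2

The gap at 8 is the object of "labeled", inside a relative clause.
The relative pronoun is "which" (word 3); it is bound by the head noun immediately before it.
Its filler is the head noun "archive", at word 2.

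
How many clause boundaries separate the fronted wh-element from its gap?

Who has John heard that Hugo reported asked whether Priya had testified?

"who" is extracted from the subject of "asked".
Boundaries crossed, outermost first: [that], [Ø] — 2 in total.

2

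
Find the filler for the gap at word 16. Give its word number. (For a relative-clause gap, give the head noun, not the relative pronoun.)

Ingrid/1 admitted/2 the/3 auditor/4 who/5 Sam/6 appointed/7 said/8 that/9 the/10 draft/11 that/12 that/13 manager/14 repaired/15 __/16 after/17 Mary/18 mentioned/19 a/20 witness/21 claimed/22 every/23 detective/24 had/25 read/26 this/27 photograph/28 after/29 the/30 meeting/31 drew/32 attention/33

11

The gap at 16 is the object of "repaired", inside a relative clause.
The relative pronoun is "that" (word 12); it is bound by the head noun immediately before it.
Its filler is the head noun "draft", at word 11.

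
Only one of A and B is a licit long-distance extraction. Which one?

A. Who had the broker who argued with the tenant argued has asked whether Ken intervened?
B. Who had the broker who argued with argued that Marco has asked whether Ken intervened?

In B, the wh-phrase is extracted from inside a complex-NP island (relative clause) (introduced by "who"), which blocks movement.
In A, the extraction path crosses only that-complement boundaries, which are transparent.
So A is grammatical.

A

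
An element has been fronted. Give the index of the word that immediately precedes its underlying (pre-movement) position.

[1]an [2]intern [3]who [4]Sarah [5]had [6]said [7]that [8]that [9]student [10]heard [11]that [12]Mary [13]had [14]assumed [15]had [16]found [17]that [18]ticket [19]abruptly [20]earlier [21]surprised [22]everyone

The displaced element is "an intern" (word 2).
It is linked across 3 clause boundaries (that → that → Ø).
It functions as the subject of "found", so the gap sits immediately after word 14 ("assumed").
Base order: Sarah had said that that student heard that Mary had assumed an intern had found that ticket abruptly earlier.

14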